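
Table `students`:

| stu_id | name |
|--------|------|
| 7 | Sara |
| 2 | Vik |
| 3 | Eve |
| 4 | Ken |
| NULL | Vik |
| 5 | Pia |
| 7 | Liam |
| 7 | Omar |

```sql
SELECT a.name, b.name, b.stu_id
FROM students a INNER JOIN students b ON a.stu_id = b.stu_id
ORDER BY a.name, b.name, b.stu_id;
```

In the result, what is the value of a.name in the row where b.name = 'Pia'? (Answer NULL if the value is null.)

Pia

INNER JOIN keeps only pairs where the ON condition holds.
Matching on a.stu_id = b.stu_id. A NULL in a compared column never satisfies the condition.
- a row (stu_id=7): matches 3 b row(s) → 3 output row(s).
- a row (stu_id=2): matches 1 b row(s) → 1 output row(s).
- a row (stu_id=3): matches 1 b row(s) → 1 output row(s).
- a row (stu_id=4): matches 1 b row(s) → 1 output row(s).
- a row (stu_id=NULL): no match → dropped.
- a row (stu_id=5): matches 1 b row(s) → 1 output row(s).
- a row (stu_id=7): matches 3 b row(s) → 3 output row(s).
- a row (stu_id=7): matches 3 b row(s) → 3 output row(s).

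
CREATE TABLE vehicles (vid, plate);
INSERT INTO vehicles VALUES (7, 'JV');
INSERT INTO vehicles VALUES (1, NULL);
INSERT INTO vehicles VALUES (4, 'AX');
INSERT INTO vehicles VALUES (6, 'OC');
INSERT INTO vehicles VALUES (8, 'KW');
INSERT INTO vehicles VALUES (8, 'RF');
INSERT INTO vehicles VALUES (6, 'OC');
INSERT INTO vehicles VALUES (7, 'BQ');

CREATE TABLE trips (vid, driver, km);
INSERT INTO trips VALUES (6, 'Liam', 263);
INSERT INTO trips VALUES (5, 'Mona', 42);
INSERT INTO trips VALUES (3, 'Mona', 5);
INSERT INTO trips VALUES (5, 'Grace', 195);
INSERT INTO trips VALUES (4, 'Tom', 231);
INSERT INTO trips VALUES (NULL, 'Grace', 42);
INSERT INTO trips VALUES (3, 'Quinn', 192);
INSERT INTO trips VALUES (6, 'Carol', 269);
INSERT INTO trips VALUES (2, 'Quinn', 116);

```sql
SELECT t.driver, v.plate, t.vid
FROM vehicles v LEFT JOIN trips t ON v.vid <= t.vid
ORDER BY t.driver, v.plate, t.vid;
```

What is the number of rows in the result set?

LEFT JOIN keeps every row from `vehicles`; unmatched rows get NULL for `trips`'s columns.
Matching on v.vid <= t.vid. A NULL in a compared column never satisfies the condition.
Matched pairs: 17; unmatched v rows kept: 4.
Total: 17 matched + 4 padded = 21 rows.

21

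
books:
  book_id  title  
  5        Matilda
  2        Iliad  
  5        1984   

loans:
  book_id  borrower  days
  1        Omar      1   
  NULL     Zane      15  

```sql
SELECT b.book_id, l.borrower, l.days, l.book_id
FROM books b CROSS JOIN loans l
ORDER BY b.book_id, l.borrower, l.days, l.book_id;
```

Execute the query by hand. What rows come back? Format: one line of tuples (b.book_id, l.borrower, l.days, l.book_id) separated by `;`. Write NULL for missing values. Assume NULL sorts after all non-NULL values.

(2, Omar, 1, 1); (2, Zane, 15, NULL); (5, Omar, 1, 1); (5, Omar, 1, 1); (5, Zane, 15, NULL); (5, Zane, 15, NULL)

CROSS JOIN pairs every row of `books` with every row of `loans`: 3 × 2 = 6 rows.
After projecting and ordering:
b.book_id | l.borrower | l.days | l.book_id
2 | Omar | 1 | 1
2 | Zane | 15 | NULL
5 | Omar | 1 | 1
5 | Omar | 1 | 1
5 | Zane | 15 | NULL
5 | Zane | 15 | NULL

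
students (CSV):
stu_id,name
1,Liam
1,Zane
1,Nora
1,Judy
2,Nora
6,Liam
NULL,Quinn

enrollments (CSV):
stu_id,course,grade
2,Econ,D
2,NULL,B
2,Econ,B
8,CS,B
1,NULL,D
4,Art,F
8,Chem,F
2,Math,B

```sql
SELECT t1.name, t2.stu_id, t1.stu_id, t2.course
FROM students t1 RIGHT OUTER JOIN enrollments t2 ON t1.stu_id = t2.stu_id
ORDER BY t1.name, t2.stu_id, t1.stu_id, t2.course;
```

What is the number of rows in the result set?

RIGHT JOIN keeps every row from `enrollments`; unmatched rows get NULL for `students`'s columns.
Matching on t1.stu_id = t2.stu_id. A NULL in a compared column never satisfies the condition.
- t1 (stu_id=1) pairs with 1 row(s) of t2.
- t1 (stu_id=1) pairs with 1 row(s) of t2.
- t1 (stu_id=1) pairs with 1 row(s) of t2.
- t1 (stu_id=1) pairs with 1 row(s) of t2.
- t1 (stu_id=2) pairs with 4 row(s) of t2.
- t1 (stu_id=6) has no partner in t2.
- t1 (stu_id=NULL) has no partner in t2.
- 3 row(s) from t2 found no t1 partner → padded with NULL.
Total: 8 matched + 3 padded = 11 rows.

11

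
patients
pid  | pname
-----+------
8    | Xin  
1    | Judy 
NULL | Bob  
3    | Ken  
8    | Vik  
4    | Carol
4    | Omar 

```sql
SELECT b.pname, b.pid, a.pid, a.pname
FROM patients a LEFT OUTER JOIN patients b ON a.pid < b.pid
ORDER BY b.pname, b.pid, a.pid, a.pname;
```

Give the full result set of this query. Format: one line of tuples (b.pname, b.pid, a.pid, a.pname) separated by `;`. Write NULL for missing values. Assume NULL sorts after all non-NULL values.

LEFT JOIN keeps every row from `patients a`; unmatched rows get NULL for `patients b`'s columns.
Matching on a.pid < b.pid. A NULL in a compared column never satisfies the condition.
- a[0] pid=8 → no match; kept with NULLs on the b side.
- a[1] pid=1 → 5 match(es) in b → 5 row(s).
- a[2] pid=NULL → no match; kept with NULLs on the b side.
- a[3] pid=3 → 4 match(es) in b → 4 row(s).
- a[4] pid=8 → no match; kept with NULLs on the b side.
- a[5] pid=4 → 2 match(es) in b → 2 row(s).
- a[6] pid=4 → 2 match(es) in b → 2 row(s).

(Carol, 4, 1, Judy); (Carol, 4, 3, Ken); (Ken, 3, 1, Judy); (Omar, 4, 1, Judy); (Omar, 4, 3, Ken); (Vik, 8, 1, Judy); (Vik, 8, 3, Ken); (Vik, 8, 4, Carol); (Vik, 8, 4, Omar); (Xin, 8, 1, Judy); (Xin, 8, 3, Ken); (Xin, 8, 4, Carol); (Xin, 8, 4, Omar); (NULL, NULL, 8, Vik); (NULL, NULL, 8, Xin); (NULL, NULL, NULL, Bob)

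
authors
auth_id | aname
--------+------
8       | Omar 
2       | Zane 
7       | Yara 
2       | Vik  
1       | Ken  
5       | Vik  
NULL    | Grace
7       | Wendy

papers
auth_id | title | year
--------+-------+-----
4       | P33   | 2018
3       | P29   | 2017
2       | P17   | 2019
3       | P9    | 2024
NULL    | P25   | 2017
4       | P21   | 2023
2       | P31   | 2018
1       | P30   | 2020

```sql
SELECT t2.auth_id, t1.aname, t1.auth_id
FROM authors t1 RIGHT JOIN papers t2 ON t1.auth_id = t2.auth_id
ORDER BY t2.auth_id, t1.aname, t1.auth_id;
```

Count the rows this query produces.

RIGHT JOIN keeps every row from `papers`; unmatched rows get NULL for `authors`'s columns.
Matching on t1.auth_id = t2.auth_id. A NULL in a compared column never satisfies the condition.
Matched pairs: 5; unmatched t2 rows kept: 5.
Total: 5 matched + 5 padded = 10 rows.

10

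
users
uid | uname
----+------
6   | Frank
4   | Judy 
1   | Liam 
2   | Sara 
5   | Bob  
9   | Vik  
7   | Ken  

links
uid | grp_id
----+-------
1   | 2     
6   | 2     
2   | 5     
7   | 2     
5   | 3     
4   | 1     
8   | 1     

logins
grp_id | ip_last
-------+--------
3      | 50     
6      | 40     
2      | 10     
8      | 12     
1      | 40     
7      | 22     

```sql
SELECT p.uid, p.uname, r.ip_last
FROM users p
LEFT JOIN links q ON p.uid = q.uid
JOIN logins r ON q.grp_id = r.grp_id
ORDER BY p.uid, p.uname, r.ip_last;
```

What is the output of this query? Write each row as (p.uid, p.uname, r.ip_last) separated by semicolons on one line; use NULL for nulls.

Step 1 — p LEFT JOIN q on uid → 7 row(s).
Then INNER JOIN `logins r` on grp_id: keep only rows whose q.grp_id appears in r.

(1, Liam, 10); (4, Judy, 40); (5, Bob, 50); (6, Frank, 10); (7, Ken, 10)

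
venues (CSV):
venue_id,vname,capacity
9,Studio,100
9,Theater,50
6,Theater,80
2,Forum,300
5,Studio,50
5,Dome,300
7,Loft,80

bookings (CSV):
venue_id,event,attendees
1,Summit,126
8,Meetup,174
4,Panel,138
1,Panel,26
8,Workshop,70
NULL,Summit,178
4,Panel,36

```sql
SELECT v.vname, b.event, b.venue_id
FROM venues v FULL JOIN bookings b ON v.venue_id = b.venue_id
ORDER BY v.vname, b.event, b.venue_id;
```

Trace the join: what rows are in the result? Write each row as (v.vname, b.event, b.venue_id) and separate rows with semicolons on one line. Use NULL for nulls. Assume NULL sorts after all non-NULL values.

FULL OUTER JOIN keeps every row from both sides; unmatched rows get NULL for the other side's columns.
Matching on v.venue_id = b.venue_id. A NULL in a compared column never satisfies the condition.
Matched pairs: 0; unmatched v rows kept: 7; unmatched b rows kept: 7.

(Dome, NULL, NULL); (Forum, NULL, NULL); (Loft, NULL, NULL); (Studio, NULL, NULL); (Studio, NULL, NULL); (Theater, NULL, NULL); (Theater, NULL, NULL); (NULL, Meetup, 8); (NULL, Panel, 1); (NULL, Panel, 4); (NULL, Panel, 4); (NULL, Summit, 1); (NULL, Summit, NULL); (NULL, Workshop, 8)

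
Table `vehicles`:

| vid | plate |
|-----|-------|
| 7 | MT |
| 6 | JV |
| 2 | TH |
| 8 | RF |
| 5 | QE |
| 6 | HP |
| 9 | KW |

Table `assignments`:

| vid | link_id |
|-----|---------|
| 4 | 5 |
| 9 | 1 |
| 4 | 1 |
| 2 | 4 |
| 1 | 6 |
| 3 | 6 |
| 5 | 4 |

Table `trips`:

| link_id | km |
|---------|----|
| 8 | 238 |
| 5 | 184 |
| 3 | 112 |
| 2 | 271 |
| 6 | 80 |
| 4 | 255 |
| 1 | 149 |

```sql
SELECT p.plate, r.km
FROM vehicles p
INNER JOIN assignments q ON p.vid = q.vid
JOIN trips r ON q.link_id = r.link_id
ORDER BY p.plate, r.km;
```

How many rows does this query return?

3

Step 1 — p INNER JOIN q on vid → 3 row(s).
Then INNER JOIN `trips r` on link_id: keep only rows whose q.link_id appears in r.
Result: 3 row(s).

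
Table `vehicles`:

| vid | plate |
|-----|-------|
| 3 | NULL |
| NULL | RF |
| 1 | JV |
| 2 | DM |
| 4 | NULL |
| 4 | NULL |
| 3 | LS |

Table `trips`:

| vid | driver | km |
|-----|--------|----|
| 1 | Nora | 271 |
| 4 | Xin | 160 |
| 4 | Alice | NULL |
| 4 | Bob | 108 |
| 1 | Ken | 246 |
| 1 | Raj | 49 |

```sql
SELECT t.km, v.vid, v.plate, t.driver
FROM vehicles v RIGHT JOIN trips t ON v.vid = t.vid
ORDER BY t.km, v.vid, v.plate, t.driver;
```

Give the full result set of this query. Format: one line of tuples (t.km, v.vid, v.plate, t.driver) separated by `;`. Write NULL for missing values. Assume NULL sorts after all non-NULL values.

RIGHT JOIN keeps every row from `trips`; unmatched rows get NULL for `vehicles`'s columns.
Matching on v.vid = t.vid. A NULL in a compared column never satisfies the condition.
Matched pairs: 9; unmatched t rows kept: 0.

(49, 1, JV, Raj); (108, 4, NULL, Bob); (108, 4, NULL, Bob); (160, 4, NULL, Xin); (160, 4, NULL, Xin); (246, 1, JV, Ken); (271, 1, JV, Nora); (NULL, 4, NULL, Alice); (NULL, 4, NULL, Alice)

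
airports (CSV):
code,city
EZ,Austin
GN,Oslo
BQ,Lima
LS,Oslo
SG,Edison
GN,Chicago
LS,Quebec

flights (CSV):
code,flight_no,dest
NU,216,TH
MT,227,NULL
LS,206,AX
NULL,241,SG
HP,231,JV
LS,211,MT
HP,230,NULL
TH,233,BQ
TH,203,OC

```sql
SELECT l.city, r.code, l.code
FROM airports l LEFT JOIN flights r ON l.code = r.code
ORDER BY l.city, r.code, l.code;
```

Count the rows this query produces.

9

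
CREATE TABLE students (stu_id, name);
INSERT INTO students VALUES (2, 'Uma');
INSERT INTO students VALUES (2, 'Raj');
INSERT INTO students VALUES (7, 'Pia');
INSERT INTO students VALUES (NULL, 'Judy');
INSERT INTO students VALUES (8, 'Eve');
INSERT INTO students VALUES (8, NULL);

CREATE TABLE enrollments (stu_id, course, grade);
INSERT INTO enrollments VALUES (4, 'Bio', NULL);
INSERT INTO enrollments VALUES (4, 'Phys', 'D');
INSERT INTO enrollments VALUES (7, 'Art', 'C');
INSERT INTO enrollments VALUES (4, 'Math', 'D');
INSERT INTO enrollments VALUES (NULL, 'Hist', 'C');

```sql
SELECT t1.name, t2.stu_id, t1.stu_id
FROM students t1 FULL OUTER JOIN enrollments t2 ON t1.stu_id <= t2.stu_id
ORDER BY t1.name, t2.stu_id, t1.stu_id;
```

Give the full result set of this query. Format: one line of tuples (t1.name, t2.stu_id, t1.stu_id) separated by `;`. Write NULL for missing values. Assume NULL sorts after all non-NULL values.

(Eve, NULL, 8); (Judy, NULL, NULL); (Pia, 7, 7); (Raj, 4, 2); (Raj, 4, 2); (Raj, 4, 2); (Raj, 7, 2); (Uma, 4, 2); (Uma, 4, 2); (Uma, 4, 2); (Uma, 7, 2); (NULL, NULL, 8); (NULL, NULL, NULL)

FULL OUTER JOIN keeps every row from both sides; unmatched rows get NULL for the other side's columns.
Matching on t1.stu_id <= t2.stu_id. A NULL in a compared column never satisfies the condition.
- t1 row (stu_id=2): matches 4 t2 row(s) → 4 output row(s).
- t1 row (stu_id=2): matches 4 t2 row(s) → 4 output row(s).
- t1 row (stu_id=7): matches 1 t2 row(s) → 1 output row(s).
- t1 row (stu_id=NULL): no match → kept, t2 columns NULL.
- t1 row (stu_id=8): no match → kept, t2 columns NULL.
- t1 row (stu_id=8): no match → kept, t2 columns NULL.
- 1 row(s) from t2 found no t1 partner → padded with NULL.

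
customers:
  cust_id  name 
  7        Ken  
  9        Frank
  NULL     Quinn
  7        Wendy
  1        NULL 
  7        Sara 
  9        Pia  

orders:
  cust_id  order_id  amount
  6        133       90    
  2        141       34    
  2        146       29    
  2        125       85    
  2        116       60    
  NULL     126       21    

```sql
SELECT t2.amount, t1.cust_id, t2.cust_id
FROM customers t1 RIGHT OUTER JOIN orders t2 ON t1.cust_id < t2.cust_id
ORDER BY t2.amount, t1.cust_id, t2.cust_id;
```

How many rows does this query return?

RIGHT JOIN keeps every row from `orders`; unmatched rows get NULL for `customers`'s columns.
Matching on t1.cust_id < t2.cust_id. A NULL in a compared column never satisfies the condition.
- t1 (cust_id=7) has no partner in t2.
- t1 (cust_id=9) has no partner in t2.
- t1 (cust_id=NULL) has no partner in t2.
- t1 (cust_id=7) has no partner in t2.
- t1 (cust_id=1) pairs with 5 row(s) of t2.
- t1 (cust_id=7) has no partner in t2.
- t1 (cust_id=9) has no partner in t2.
- 1 row(s) from t2 found no t1 partner → padded with NULL.
Total: 5 matched + 1 padded = 6 rows.

6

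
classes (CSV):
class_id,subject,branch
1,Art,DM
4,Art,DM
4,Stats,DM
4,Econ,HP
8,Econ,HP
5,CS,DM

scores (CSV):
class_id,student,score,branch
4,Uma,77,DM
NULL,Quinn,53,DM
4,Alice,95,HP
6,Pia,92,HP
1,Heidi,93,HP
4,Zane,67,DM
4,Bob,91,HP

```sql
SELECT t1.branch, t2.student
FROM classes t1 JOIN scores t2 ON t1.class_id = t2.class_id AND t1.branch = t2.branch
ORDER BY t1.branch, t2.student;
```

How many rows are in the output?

6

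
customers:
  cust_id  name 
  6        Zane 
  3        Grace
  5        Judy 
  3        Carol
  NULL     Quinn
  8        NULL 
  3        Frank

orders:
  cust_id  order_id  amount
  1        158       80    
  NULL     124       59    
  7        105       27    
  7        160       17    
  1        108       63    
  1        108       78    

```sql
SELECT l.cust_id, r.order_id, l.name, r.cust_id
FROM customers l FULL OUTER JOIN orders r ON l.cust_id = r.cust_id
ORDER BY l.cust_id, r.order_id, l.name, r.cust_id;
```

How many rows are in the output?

13

FULL OUTER JOIN keeps every row from both sides; unmatched rows get NULL for the other side's columns.
Matching on l.cust_id = r.cust_id. A NULL in a compared column never satisfies the condition.
Matched pairs: 0; unmatched l rows kept: 7; unmatched r rows kept: 6.
Total: 0 matched + 13 padded = 13 rows.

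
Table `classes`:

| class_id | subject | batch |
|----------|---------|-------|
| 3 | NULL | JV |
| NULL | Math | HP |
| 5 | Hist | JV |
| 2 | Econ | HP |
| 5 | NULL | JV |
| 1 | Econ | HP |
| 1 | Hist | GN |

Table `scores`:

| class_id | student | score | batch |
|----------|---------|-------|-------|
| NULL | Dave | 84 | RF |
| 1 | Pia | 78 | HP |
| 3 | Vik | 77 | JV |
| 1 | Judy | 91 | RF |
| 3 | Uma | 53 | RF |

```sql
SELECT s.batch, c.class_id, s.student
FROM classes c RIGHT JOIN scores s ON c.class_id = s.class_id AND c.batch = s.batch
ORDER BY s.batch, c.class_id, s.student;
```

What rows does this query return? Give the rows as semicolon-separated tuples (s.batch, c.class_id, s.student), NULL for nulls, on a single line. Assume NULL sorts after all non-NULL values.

RIGHT JOIN keeps every row from `scores`; unmatched rows get NULL for `classes`'s columns.
Matching on c.class_id = s.class_id AND c.batch = s.batch. A NULL in a compared column never satisfies the condition.
- class_id=3, batch=JV: 1 matching s row(s), so 1 row(s) emitted.
- class_id=NULL, batch=HP: no matching s row.
- class_id=5, batch=JV: no matching s row.
- class_id=2, batch=HP: no matching s row.
- class_id=5, batch=JV: no matching s row.
- class_id=1, batch=HP: 1 matching s row(s), so 1 row(s) emitted.
- class_id=1, batch=GN: no matching s row.
- 3 s row(s) had no c match → kept, c columns NULL.
After projecting and ordering:
s.batch | c.class_id | s.student
HP | 1 | Pia
JV | 3 | Vik
RF | NULL | Dave
RF | NULL | Judy
RF | NULL | Uma

(HP, 1, Pia); (JV, 3, Vik); (RF, NULL, Dave); (RF, NULL, Judy); (RF, NULL, Uma)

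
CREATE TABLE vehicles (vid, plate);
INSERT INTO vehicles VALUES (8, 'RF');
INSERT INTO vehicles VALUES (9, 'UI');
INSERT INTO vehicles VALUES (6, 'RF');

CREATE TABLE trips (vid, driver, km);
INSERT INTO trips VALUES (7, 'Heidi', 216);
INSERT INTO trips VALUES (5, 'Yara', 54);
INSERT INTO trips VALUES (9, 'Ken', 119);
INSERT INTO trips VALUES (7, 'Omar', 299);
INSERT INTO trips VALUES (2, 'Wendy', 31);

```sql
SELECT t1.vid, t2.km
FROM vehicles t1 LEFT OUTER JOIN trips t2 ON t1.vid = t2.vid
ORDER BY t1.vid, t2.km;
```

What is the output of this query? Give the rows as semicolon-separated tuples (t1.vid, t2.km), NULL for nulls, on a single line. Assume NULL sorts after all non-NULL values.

LEFT JOIN keeps every row from `vehicles`; unmatched rows get NULL for `trips`'s columns.
Matching on t1.vid = t2.vid.
- t1[0] vid=8 → no match; kept with NULLs on the t2 side.
- t1[1] vid=9 → 1 match(es) in t2 → 1 row(s).
- t1[2] vid=6 → no match; kept with NULLs on the t2 side.
After projecting and ordering:
t1.vid | t2.km
6 | NULL
8 | NULL
9 | 119

(6, NULL); (8, NULL); (9, 119)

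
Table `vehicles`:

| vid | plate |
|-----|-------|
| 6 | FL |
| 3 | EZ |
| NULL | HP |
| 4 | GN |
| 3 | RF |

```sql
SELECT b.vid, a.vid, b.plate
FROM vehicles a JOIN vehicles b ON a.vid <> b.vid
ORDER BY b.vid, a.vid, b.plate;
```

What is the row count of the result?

10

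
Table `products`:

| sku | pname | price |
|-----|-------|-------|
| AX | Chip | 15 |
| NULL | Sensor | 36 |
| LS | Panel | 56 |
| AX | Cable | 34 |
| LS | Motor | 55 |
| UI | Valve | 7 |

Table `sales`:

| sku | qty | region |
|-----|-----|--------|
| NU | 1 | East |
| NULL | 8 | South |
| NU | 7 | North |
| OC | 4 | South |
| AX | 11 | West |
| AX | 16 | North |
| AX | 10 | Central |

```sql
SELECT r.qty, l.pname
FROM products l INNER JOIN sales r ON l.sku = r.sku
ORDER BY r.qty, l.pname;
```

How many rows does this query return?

6

INNER JOIN keeps only pairs where the ON condition holds.
Matching on l.sku = r.sku. A NULL in a compared column never satisfies the condition.
- l[0] sku=AX → 3 match(es) in r → 3 row(s).
- l[1] sku=NULL → no match; dropped.
- l[2] sku=LS → no match; dropped.
- l[3] sku=AX → 3 match(es) in r → 3 row(s).
- l[4] sku=LS → no match; dropped.
- l[5] sku=UI → no match; dropped.
Total: 6 rows.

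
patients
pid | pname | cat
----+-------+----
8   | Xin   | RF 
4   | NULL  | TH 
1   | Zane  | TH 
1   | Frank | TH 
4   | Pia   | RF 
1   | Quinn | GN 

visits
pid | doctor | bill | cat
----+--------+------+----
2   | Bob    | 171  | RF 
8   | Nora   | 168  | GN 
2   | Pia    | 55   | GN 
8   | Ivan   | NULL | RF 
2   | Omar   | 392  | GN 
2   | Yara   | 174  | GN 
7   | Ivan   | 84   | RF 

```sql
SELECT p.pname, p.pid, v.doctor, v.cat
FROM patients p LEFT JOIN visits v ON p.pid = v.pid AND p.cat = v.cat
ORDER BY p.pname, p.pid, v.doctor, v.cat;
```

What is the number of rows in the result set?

6

LEFT JOIN keeps every row from `patients`; unmatched rows get NULL for `visits`'s columns.
Matching on p.pid = v.pid AND p.cat = v.cat.
- p (pid=8, cat=RF) pairs with 1 row(s) of v.
- p (pid=4, cat=TH) has no partner → padded with NULL.
- p (pid=1, cat=TH) has no partner → padded with NULL.
- p (pid=1, cat=TH) has no partner → padded with NULL.
- p (pid=4, cat=RF) has no partner → padded with NULL.
- p (pid=1, cat=GN) has no partner → padded with NULL.
Total: 1 matched + 5 padded = 6 rows.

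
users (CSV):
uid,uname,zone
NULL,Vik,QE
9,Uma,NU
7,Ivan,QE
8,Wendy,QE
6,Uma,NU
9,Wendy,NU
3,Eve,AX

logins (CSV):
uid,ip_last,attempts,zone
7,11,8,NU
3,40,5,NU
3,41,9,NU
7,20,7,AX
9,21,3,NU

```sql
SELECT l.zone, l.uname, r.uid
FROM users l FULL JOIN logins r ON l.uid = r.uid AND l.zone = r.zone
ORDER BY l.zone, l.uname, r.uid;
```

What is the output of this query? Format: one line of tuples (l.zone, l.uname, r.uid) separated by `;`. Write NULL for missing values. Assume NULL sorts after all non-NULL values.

(AX, Eve, NULL); (NU, Uma, 9); (NU, Uma, NULL); (NU, Wendy, 9); (QE, Ivan, NULL); (QE, Vik, NULL); (QE, Wendy, NULL); (NULL, NULL, 3); (NULL, NULL, 3); (NULL, NULL, 7); (NULL, NULL, 7)

FULL OUTER JOIN keeps every row from both sides; unmatched rows get NULL for the other side's columns.
Matching on l.uid = r.uid AND l.zone = r.zone. A NULL in a compared column never satisfies the condition.
- uid=NULL, zone=QE: no r row matches, row kept with r columns NULL.
- uid=9, zone=NU: 1 matching r row(s), so 1 row(s) emitted.
- uid=7, zone=QE: no r row matches, row kept with r columns NULL.
- uid=8, zone=QE: no r row matches, row kept with r columns NULL.
- uid=6, zone=NU: no r row matches, row kept with r columns NULL.
- uid=9, zone=NU: 1 matching r row(s), so 1 row(s) emitted.
- uid=3, zone=AX: no r row matches, row kept with r columns NULL.
- plus 4 unmatched r row(s), each kept with NULL l columns.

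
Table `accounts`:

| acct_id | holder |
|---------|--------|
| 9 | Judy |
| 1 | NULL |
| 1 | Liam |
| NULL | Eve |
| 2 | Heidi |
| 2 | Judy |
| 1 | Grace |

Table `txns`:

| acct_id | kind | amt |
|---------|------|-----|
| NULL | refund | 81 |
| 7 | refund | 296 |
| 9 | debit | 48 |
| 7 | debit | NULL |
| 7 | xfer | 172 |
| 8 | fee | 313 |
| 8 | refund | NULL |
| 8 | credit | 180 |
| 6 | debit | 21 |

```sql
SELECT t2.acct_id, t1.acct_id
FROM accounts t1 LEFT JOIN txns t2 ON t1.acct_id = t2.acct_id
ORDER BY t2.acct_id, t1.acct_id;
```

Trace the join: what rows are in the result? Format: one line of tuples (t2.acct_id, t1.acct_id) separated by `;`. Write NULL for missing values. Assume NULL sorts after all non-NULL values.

LEFT JOIN keeps every row from `accounts`; unmatched rows get NULL for `txns`'s columns.
Matching on t1.acct_id = t2.acct_id. A NULL in a compared column never satisfies the condition.
- t1 row (acct_id=9): matches 1 t2 row(s) → 1 output row(s).
- t1 row (acct_id=1): no match → kept, t2 columns NULL.
- t1 row (acct_id=1): no match → kept, t2 columns NULL.
- t1 row (acct_id=NULL): no match → kept, t2 columns NULL.
- t1 row (acct_id=2): no match → kept, t2 columns NULL.
- t1 row (acct_id=2): no match → kept, t2 columns NULL.
- t1 row (acct_id=1): no match → kept, t2 columns NULL.
After projecting and ordering:
t2.acct_id | t1.acct_id
9 | 9
NULL | 1
NULL | 1
NULL | 1
NULL | 2
NULL | 2
NULL | NULL

(9, 9); (NULL, 1); (NULL, 1); (NULL, 1); (NULL, 2); (NULL, 2); (NULL, NULL)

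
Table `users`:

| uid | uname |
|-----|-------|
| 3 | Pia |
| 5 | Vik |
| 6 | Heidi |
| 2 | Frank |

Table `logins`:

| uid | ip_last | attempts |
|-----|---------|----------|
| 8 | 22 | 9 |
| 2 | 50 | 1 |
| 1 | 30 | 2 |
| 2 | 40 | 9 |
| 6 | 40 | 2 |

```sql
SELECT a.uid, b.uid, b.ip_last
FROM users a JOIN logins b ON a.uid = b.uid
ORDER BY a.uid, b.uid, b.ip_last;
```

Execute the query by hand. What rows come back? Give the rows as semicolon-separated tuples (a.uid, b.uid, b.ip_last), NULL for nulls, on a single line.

INNER JOIN keeps only pairs where the ON condition holds.
Matching on a.uid = b.uid.
- a (uid=3) has no partner → excluded.
- a (uid=5) has no partner → excluded.
- a (uid=6) pairs with 1 row(s) of b.
- a (uid=2) pairs with 2 row(s) of b.
After projecting and ordering:
a.uid | b.uid | b.ip_last
2 | 2 | 40
2 | 2 | 50
6 | 6 | 40

(2, 2, 40); (2, 2, 50); (6, 6, 40)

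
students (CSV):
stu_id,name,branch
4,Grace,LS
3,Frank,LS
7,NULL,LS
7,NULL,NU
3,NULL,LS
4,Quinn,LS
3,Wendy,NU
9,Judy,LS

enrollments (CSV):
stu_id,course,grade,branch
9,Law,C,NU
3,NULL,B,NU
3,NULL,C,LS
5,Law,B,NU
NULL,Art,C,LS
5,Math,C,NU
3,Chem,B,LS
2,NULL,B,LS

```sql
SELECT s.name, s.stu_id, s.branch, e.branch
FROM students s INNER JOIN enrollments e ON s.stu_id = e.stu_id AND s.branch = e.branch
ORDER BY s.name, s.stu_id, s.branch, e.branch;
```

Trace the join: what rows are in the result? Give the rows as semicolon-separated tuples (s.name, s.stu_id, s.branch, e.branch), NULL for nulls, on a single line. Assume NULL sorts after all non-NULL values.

(Frank, 3, LS, LS); (Frank, 3, LS, LS); (Wendy, 3, NU, NU); (NULL, 3, LS, LS); (NULL, 3, LS, LS)

INNER JOIN keeps only pairs where the ON condition holds.
Matching on s.stu_id = e.stu_id AND s.branch = e.branch. A NULL in a compared column never satisfies the condition.
Matched pairs: 5.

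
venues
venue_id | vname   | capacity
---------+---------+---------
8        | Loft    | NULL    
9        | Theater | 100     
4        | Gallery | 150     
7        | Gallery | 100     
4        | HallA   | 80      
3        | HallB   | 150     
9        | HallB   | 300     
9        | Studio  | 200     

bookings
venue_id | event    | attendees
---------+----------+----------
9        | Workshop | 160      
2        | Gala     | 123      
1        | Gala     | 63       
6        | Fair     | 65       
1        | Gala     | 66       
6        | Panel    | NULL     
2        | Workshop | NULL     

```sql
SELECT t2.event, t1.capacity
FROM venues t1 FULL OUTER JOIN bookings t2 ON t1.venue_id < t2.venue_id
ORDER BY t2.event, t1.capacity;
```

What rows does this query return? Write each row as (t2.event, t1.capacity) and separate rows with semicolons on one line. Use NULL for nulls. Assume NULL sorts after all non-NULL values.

FULL OUTER JOIN keeps every row from both sides; unmatched rows get NULL for the other side's columns.
Matching on t1.venue_id < t2.venue_id.
Matched pairs: 11; unmatched t1 rows kept: 3; unmatched t2 rows kept: 4.

(Fair, 80); (Fair, 150); (Fair, 150); (Gala, NULL); (Gala, NULL); (Gala, NULL); (Panel, 80); (Panel, 150); (Panel, 150); (Workshop, 80); (Workshop, 100); (Workshop, 150); (Workshop, 150); (Workshop, NULL); (Workshop, NULL); (NULL, 100); (NULL, 200); (NULL, 300)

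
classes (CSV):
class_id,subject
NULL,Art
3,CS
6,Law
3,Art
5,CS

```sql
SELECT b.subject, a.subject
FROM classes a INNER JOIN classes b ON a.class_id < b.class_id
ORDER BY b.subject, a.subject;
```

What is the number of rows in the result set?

5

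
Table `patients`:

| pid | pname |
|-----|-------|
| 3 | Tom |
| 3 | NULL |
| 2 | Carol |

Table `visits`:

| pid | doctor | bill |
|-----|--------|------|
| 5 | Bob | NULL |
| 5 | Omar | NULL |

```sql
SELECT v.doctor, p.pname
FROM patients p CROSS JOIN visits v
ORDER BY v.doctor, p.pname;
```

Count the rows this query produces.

6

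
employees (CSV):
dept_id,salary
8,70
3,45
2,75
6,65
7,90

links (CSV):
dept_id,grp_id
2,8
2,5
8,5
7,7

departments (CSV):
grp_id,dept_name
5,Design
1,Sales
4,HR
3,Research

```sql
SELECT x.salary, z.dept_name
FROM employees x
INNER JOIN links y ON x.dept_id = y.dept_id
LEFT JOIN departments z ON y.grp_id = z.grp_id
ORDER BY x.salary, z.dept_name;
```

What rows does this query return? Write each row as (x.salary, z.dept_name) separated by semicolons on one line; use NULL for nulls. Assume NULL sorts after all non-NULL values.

Step 1 — x INNER JOIN y on dept_id → 4 row(s).
Then LEFT JOIN `departments z` on grp_id: each of those 4 rows is kept; rows whose y.grp_id has no match in z get NULL for z's columns.

(70, Design); (75, Design); (75, NULL); (90, NULL)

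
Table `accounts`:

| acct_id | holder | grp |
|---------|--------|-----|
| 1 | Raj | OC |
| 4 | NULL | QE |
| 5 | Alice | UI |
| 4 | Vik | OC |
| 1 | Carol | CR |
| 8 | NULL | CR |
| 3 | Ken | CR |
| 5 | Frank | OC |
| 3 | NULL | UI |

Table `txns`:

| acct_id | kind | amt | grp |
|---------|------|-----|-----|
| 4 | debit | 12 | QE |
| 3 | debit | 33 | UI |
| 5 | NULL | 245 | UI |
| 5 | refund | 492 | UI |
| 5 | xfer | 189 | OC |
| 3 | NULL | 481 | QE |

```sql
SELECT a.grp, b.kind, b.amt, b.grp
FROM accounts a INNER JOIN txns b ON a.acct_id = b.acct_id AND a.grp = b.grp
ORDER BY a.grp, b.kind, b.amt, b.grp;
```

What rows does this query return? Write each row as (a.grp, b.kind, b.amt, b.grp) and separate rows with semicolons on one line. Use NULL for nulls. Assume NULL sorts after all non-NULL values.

(OC, xfer, 189, OC); (QE, debit, 12, QE); (UI, debit, 33, UI); (UI, refund, 492, UI); (UI, NULL, 245, UI)

INNER JOIN keeps only pairs where the ON condition holds.
Matching on a.acct_id = b.acct_id AND a.grp = b.grp.
- a[0] acct_id=1, grp=OC → no match; dropped.
- a[1] acct_id=4, grp=QE → 1 match(es) in b → 1 row(s).
- a[2] acct_id=5, grp=UI → 2 match(es) in b → 2 row(s).
- a[3] acct_id=4, grp=OC → no match; dropped.
- a[4] acct_id=1, grp=CR → no match; dropped.
- a[5] acct_id=8, grp=CR → no match; dropped.
- a[6] acct_id=3, grp=CR → no match; dropped.
- a[7] acct_id=5, grp=OC → 1 match(es) in b → 1 row(s).
- a[8] acct_id=3, grp=UI → 1 match(es) in b → 1 row(s).
After projecting and ordering:
a.grp | b.kind | b.amt | b.grp
OC | xfer | 189 | OC
QE | debit | 12 | QE
UI | debit | 33 | UI
UI | refund | 492 | UI
UI | NULL | 245 | UI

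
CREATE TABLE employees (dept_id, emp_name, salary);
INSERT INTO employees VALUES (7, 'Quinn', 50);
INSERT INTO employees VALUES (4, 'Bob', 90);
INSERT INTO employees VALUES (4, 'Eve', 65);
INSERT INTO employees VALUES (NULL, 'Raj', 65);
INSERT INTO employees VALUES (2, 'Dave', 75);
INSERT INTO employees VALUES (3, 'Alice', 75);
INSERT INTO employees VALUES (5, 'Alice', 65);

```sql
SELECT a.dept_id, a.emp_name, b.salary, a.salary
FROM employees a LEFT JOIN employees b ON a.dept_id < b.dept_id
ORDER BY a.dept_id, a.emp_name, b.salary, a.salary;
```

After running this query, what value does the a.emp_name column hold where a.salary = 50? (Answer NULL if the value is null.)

LEFT JOIN keeps every row from `employees a`; unmatched rows get NULL for `employees b`'s columns.
Matching on a.dept_id < b.dept_id. A NULL in a compared column never satisfies the condition.
- a[0] dept_id=7 → no match; kept with NULLs on the b side.
- a[1] dept_id=4 → 2 match(es) in b → 2 row(s).
- a[2] dept_id=4 → 2 match(es) in b → 2 row(s).
- a[3] dept_id=NULL → no match; kept with NULLs on the b side.
- a[4] dept_id=2 → 5 match(es) in b → 5 row(s).
- a[5] dept_id=3 → 4 match(es) in b → 4 row(s).
- a[6] dept_id=5 → 1 match(es) in b → 1 row(s).

Quinn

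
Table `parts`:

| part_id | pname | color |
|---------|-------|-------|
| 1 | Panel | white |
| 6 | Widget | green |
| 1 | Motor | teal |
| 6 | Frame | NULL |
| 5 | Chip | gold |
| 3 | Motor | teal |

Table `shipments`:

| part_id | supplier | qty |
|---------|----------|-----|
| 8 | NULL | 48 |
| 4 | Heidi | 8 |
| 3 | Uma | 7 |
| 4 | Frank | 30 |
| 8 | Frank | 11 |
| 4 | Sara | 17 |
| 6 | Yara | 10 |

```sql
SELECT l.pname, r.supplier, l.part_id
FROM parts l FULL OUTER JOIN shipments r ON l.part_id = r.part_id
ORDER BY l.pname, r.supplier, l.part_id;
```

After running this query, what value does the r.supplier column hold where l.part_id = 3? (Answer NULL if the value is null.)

Uma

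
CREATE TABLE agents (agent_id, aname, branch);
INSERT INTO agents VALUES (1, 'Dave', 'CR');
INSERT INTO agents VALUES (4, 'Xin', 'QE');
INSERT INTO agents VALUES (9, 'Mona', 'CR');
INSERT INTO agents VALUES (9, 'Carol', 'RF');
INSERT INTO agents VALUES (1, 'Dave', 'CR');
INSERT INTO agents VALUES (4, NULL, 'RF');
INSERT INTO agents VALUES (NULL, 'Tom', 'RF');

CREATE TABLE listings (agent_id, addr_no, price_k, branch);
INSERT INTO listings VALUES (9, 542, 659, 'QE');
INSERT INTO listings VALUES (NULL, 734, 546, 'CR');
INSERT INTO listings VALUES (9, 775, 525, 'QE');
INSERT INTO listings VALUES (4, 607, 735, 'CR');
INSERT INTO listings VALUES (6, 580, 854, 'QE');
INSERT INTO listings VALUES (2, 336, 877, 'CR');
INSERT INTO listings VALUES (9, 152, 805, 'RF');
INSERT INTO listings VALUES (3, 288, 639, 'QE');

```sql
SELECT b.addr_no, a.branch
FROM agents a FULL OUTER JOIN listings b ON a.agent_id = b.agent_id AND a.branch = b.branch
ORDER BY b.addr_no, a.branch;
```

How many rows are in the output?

14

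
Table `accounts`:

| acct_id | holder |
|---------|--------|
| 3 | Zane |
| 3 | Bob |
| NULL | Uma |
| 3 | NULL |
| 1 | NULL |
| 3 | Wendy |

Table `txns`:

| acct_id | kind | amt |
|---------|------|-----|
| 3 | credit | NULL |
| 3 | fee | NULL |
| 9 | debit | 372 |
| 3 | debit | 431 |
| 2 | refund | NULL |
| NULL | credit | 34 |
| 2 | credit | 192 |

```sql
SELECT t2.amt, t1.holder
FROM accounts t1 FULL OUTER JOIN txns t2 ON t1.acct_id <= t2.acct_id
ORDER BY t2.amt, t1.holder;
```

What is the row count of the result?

24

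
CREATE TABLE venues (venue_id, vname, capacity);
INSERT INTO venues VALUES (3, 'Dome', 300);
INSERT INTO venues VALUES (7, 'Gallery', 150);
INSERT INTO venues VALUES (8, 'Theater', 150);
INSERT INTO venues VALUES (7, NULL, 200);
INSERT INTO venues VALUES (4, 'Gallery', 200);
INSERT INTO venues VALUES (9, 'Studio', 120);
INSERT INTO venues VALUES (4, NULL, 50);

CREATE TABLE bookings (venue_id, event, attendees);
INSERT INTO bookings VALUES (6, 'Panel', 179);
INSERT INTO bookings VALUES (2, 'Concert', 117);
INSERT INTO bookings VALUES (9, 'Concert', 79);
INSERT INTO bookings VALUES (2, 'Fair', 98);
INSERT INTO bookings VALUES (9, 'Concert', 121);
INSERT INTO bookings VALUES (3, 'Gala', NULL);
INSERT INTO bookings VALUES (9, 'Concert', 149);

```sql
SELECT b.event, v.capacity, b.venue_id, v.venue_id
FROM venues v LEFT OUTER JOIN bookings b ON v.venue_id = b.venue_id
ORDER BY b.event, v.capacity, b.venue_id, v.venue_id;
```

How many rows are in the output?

LEFT JOIN keeps every row from `venues`; unmatched rows get NULL for `bookings`'s columns.
Matching on v.venue_id = b.venue_id.
- v (venue_id=3) pairs with 1 row(s) of b.
- v (venue_id=7) has no partner → padded with NULL.
- v (venue_id=8) has no partner → padded with NULL.
- v (venue_id=7) has no partner → padded with NULL.
- v (venue_id=4) has no partner → padded with NULL.
- v (venue_id=9) pairs with 3 row(s) of b.
- v (venue_id=4) has no partner → padded with NULL.
Total: 4 matched + 5 padded = 9 rows.

9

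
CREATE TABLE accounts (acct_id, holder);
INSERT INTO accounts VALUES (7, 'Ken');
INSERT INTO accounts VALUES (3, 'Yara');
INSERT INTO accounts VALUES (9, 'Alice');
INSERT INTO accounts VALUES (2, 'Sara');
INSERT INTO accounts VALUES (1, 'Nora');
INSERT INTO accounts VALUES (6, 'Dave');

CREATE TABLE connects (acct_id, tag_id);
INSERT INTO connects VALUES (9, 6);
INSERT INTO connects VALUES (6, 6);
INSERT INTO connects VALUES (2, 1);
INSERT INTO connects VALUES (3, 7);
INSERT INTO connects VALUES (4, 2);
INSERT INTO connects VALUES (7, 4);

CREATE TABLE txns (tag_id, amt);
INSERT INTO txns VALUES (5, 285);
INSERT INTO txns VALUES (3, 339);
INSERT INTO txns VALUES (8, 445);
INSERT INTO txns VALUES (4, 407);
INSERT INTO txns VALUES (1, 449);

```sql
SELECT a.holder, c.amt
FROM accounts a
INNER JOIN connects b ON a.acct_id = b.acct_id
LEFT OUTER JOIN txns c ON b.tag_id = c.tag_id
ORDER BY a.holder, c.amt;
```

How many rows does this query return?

5

Step 1 — a INNER JOIN b on acct_id → 5 row(s).
Then LEFT JOIN `txns c` on tag_id: each of those 5 rows is kept; rows whose b.tag_id has no match in c get NULL for c's columns.
Result: 5 row(s).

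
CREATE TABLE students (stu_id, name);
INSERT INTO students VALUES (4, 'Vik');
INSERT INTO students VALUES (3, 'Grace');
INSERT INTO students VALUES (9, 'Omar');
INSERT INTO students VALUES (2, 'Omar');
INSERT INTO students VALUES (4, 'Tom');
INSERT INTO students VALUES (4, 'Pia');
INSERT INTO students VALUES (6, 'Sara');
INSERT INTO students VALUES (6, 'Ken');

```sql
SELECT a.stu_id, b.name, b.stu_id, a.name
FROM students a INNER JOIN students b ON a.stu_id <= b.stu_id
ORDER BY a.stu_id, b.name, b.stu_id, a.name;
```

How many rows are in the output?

INNER JOIN keeps only pairs where the ON condition holds.
Matching on a.stu_id <= b.stu_id.
Matched pairs: 40.
Total: 40 rows.

40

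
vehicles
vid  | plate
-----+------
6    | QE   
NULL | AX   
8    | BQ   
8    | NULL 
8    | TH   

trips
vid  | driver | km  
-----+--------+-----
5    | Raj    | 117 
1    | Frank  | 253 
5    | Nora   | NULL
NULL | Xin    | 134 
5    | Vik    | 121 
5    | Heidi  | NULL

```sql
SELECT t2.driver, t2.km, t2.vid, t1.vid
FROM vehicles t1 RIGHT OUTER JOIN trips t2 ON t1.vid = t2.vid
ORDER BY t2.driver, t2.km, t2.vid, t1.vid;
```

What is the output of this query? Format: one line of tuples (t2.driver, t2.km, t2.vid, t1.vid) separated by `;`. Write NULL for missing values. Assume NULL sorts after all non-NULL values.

(Frank, 253, 1, NULL); (Heidi, NULL, 5, NULL); (Nora, NULL, 5, NULL); (Raj, 117, 5, NULL); (Vik, 121, 5, NULL); (Xin, 134, NULL, NULL)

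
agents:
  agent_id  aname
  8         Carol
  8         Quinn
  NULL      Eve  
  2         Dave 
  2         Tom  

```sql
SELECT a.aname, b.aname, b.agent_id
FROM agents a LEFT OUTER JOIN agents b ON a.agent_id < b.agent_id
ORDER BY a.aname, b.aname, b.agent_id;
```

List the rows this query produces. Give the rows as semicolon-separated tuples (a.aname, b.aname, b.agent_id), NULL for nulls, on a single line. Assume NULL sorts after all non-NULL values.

(Carol, NULL, NULL); (Dave, Carol, 8); (Dave, Quinn, 8); (Eve, NULL, NULL); (Quinn, NULL, NULL); (Tom, Carol, 8); (Tom, Quinn, 8)

LEFT JOIN keeps every row from `agents a`; unmatched rows get NULL for `agents b`'s columns.
Matching on a.agent_id < b.agent_id. A NULL in a compared column never satisfies the condition.
- agent_id=8: no b row matches, row kept with b columns NULL.
- agent_id=8: no b row matches, row kept with b columns NULL.
- agent_id=NULL: no b row matches, row kept with b columns NULL.
- agent_id=2: 2 matching b row(s), so 2 row(s) emitted.
- agent_id=2: 2 matching b row(s), so 2 row(s) emitted.
After projecting and ordering:
a.aname | b.aname | b.agent_id
Carol | NULL | NULL
Dave | Carol | 8
Dave | Quinn | 8
Eve | NULL | NULL
Quinn | NULL | NULL
Tom | Carol | 8
Tom | Quinn | 8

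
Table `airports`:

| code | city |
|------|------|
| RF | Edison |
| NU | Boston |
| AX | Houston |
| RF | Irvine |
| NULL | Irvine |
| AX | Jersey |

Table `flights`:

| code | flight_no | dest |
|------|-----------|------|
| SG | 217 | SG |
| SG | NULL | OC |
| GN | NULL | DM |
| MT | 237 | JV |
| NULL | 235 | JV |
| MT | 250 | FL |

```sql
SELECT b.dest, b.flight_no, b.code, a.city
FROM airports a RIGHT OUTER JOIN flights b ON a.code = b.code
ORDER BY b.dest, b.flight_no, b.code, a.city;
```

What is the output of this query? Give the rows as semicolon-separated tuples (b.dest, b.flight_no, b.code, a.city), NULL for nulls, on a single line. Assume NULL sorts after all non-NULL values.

RIGHT JOIN keeps every row from `flights`; unmatched rows get NULL for `airports`'s columns.
Matching on a.code = b.code. A NULL in a compared column never satisfies the condition.
- a row (code=RF): no match.
- a row (code=NU): no match.
- a row (code=AX): no match.
- a row (code=RF): no match.
- a row (code=NULL): no match.
- a row (code=AX): no match.
- 6 b row(s) had no a match → kept, a columns NULL.
After projecting and ordering:
b.dest | b.flight_no | b.code | a.city
DM | NULL | GN | NULL
FL | 250 | MT | NULL
JV | 235 | NULL | NULL
JV | 237 | MT | NULL
OC | NULL | SG | NULL
SG | 217 | SG | NULL

(DM, NULL, GN, NULL); (FL, 250, MT, NULL); (JV, 235, NULL, NULL); (JV, 237, MT, NULL); (OC, NULL, SG, NULL); (SG, 217, SG, NULL)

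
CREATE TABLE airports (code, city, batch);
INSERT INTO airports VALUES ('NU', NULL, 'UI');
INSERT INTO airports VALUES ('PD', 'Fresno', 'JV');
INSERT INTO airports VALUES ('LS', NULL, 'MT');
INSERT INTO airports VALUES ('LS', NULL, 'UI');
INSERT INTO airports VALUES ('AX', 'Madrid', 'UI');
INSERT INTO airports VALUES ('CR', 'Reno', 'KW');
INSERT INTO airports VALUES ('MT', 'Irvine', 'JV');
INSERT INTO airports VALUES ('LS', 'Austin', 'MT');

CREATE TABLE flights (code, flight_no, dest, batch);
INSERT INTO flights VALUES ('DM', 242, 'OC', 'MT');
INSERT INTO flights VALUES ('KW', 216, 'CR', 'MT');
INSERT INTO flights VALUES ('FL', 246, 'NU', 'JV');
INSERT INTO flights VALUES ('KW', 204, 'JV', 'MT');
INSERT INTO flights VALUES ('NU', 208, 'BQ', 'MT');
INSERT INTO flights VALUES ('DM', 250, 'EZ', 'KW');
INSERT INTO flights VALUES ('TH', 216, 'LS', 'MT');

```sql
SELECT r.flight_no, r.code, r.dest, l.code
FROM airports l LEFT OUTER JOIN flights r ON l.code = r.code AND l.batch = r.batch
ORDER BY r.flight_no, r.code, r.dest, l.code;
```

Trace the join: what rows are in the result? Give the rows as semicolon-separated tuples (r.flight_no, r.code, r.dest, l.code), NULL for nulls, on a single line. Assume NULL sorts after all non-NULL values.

(NULL, NULL, NULL, AX); (NULL, NULL, NULL, CR); (NULL, NULL, NULL, LS); (NULL, NULL, NULL, LS); (NULL, NULL, NULL, LS); (NULL, NULL, NULL, MT); (NULL, NULL, NULL, NU); (NULL, NULL, NULL, PD)

LEFT JOIN keeps every row from `airports`; unmatched rows get NULL for `flights`'s columns.
Matching on l.code = r.code AND l.batch = r.batch.
- code=NU, batch=UI: no r row matches, row kept with r columns NULL.
- code=PD, batch=JV: no r row matches, row kept with r columns NULL.
- code=LS, batch=MT: no r row matches, row kept with r columns NULL.
- code=LS, batch=UI: no r row matches, row kept with r columns NULL.
- code=AX, batch=UI: no r row matches, row kept with r columns NULL.
- code=CR, batch=KW: no r row matches, row kept with r columns NULL.
- code=MT, batch=JV: no r row matches, row kept with r columns NULL.
- code=LS, batch=MT: no r row matches, row kept with r columns NULL.
After projecting and ordering:
r.flight_no | r.code | r.dest | l.code
NULL | NULL | NULL | AX
NULL | NULL | NULL | CR
NULL | NULL | NULL | LS
NULL | NULL | NULL | LS
NULL | NULL | NULL | LS
NULL | NULL | NULL | MT
NULL | NULL | NULL | NU
NULL | NULL | NULL | PD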